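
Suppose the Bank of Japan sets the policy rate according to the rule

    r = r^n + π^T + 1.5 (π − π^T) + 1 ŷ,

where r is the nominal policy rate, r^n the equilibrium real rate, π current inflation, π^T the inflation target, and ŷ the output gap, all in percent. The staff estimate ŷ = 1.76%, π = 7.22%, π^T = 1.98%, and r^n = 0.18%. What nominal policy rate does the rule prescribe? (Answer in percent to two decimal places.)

11.78%

r = 0.18 + 1.98 + 1.5 × (7.22 − 1.98) + 1 × 1.76
   = 0.18 + 1.98 + 7.86 + 1.76 = 11.78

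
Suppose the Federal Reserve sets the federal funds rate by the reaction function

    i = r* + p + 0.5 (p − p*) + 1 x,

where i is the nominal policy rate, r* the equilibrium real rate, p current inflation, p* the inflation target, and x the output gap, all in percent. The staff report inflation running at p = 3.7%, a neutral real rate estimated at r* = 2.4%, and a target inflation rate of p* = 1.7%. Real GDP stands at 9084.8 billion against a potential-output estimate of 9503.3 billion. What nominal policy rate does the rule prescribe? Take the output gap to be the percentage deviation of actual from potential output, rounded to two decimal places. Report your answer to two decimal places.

Output gap = 100 × (9084.8 − 9503.3) / 9503.3 = -4.40%.
i = 2.40 + 3.70 + 0.5 × (3.70 − 1.70) + 1 × (-4.40)
   = 2.40 + 3.7 + 1 − 4.4 = 2.70

2.70%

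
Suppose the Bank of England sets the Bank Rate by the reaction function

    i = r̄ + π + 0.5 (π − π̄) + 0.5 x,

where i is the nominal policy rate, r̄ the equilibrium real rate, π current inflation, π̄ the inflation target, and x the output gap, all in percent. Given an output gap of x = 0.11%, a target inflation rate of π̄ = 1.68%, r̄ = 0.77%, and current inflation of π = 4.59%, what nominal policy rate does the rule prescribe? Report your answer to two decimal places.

i = 0.77 + 4.59 + 0.5 × (4.59 − 1.68) + 0.5 × 0.11
   = 0.77 + 4.59 + 1.455 + 0.055 = 6.87

6.87%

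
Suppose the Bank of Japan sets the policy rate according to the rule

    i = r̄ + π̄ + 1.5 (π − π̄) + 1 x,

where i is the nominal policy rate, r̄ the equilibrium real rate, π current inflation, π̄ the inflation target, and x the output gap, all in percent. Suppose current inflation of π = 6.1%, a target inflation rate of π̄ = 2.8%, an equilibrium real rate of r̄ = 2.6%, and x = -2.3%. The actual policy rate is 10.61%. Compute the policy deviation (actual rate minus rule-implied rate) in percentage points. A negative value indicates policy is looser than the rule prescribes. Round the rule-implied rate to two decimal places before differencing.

i = 2.6 + 2.8 + 1.5 × (6.1 − 2.8) + 1 × (-2.3)
   = 2.6 + 2.8 + 4.95 − 2.3 = 8.05
Deviation = 10.61 − 8.05 = 2.56 pp.

2.56 pp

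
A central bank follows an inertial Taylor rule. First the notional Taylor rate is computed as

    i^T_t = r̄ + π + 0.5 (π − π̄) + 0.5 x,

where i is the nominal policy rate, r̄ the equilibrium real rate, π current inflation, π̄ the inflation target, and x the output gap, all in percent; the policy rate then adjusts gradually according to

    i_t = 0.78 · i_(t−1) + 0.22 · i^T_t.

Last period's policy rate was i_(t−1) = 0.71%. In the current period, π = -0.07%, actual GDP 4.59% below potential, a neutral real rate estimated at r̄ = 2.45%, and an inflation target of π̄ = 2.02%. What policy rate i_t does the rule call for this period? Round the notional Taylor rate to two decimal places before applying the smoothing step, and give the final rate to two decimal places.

0.34%

Output 4.59% below potential → x = -4.59.
i^T_t = 2.45 + (-0.07) + 0.5 × (-0.07 − 2.02) + 0.5 × (-4.59)
   = 2.45 − 0.07 − 1.045 − 2.295 = -0.96
i_t = 0.78 × 0.71 + 0.22 × (-0.96) = 0.5538 − 0.2112 = 0.34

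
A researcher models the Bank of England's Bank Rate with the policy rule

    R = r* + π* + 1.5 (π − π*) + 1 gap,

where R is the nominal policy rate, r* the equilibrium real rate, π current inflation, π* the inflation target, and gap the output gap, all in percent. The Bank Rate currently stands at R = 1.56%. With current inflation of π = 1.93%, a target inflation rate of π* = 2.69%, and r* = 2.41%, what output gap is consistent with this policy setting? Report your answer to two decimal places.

1 gap = 1.56 − 2.41 − 2.69 − 1.5 × (1.93 − 2.69) = -2.4
gap = -2.4 / 1 = -2.40

-2.40%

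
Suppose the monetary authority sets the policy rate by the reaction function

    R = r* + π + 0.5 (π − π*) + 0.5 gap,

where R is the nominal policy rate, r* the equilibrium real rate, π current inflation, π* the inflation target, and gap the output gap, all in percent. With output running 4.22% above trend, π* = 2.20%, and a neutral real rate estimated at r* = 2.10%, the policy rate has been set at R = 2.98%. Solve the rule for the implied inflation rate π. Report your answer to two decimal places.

-0.09%

Output 4.22% above potential → gap = 4.22.
Collecting π: R = r* + (1 + 0.5) π − 0.5 π* + 0.5 gap
1.5 π = 2.98 − 2.10 + 0.5 × 2.20 − 0.5 × 4.22 = -0.13
π = -0.13 / 1.5 = -0.09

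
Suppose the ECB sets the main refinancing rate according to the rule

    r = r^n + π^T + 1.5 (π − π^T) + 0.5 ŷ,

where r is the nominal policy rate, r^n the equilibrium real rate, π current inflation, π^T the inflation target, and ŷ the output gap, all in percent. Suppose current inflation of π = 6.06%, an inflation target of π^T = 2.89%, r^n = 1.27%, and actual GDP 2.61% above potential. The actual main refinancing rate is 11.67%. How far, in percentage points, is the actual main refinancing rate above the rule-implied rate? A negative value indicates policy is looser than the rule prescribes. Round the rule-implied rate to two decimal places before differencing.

Output 2.61% above potential → ŷ = 2.61.
r = 1.27 + 2.89 + 1.5 × (6.06 − 2.89) + 0.5 × 2.61
   = 1.27 + 2.89 + 4.755 + 1.305 = 10.22
Deviation = 11.67 − 10.22 = 1.45 pp.

1.45 pp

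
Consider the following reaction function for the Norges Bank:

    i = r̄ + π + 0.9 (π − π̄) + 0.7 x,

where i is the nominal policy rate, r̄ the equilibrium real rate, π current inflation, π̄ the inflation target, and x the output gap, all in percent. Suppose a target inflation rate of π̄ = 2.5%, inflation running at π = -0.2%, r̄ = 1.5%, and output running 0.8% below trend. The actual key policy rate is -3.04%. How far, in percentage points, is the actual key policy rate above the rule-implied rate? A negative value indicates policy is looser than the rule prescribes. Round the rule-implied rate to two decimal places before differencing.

Output 0.8% below potential → x = -0.8.
i = 1.5 + (-0.2) + 0.9 × (-0.2 − 2.5) + 0.7 × (-0.8)
   = 1.5 − 0.2 − 2.43 − 0.56 = -1.69
Deviation = -3.04 − (-1.69) = -1.35 pp.

-1.35 pp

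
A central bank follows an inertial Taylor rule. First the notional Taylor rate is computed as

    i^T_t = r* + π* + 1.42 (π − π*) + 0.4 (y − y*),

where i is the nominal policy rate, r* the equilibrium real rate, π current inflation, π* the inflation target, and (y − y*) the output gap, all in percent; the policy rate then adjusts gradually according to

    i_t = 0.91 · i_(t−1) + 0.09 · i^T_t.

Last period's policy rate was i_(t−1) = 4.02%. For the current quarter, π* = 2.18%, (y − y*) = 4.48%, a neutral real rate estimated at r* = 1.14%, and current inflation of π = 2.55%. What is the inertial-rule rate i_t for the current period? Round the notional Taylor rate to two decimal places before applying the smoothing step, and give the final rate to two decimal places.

4.17%

i^T_t = 1.14 + 2.18 + 1.42 × (2.55 − 2.18) + 0.4 × 4.48
   = 1.14 + 2.18 + 0.5254 + 1.792 = 5.64
i_t = 0.91 × 4.02 + 0.09 × 5.64 = 3.6582 + 0.5076 = 4.17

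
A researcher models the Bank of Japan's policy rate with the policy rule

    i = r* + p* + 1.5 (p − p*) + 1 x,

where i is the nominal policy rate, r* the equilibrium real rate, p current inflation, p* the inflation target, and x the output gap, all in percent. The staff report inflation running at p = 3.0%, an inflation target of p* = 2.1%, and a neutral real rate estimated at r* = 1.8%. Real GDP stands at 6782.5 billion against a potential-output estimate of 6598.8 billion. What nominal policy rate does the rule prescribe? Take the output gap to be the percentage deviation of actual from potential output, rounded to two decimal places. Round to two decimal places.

Output gap = 100 × (6782.5 − 6598.8) / 6598.8 = 2.78%.
i = 1.80 + 2.10 + 1.5 × (3.00 − 2.10) + 1 × 2.78
   = 1.80 + 2.1 + 1.35 + 2.78 = 8.03

8.03%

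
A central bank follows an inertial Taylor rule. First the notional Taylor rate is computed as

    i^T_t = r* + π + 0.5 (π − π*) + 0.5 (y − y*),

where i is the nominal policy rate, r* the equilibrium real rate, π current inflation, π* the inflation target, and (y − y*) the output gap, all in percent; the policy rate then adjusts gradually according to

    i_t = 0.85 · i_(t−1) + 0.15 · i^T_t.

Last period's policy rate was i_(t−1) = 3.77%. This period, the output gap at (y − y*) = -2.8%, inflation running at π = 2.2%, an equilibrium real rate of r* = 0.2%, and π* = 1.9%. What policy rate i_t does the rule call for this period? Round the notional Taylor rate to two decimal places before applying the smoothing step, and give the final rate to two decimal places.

i^T_t = 0.2 + 2.2 + 0.5 × (2.2 − 1.9) + 0.5 × (-2.8)
   = 0.2 + 2.2 + 0.15 − 1.4 = 1.15
i_t = 0.85 × 3.77 + 0.15 × 1.15 = 3.2045 + 0.1725 = 3.38

3.38%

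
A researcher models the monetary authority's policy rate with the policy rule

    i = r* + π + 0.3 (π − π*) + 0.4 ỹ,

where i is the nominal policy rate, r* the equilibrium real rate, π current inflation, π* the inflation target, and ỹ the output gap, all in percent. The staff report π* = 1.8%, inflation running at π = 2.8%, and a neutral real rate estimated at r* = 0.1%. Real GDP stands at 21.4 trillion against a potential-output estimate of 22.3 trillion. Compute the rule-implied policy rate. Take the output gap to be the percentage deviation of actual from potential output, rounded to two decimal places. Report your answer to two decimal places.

1.58%

Output gap = 100 × (21.4 − 22.3) / 22.3 = -4.04%.
i = 0.10 + 2.80 + 0.3 × (2.80 − 1.80) + 0.4 × (-4.04)
   = 0.10 + 2.8 + 0.3 − 1.616 = 1.58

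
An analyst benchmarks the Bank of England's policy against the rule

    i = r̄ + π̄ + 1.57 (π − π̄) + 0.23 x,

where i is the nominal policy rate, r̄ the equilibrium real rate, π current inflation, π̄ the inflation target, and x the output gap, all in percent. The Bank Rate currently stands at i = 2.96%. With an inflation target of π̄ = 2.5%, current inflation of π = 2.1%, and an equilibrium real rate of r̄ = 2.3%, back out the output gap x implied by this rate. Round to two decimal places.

0.23 x = 2.96 − 2.3 − 2.5 − 1.57 × (2.1 − 2.5) = -1.212
x = -1.212 / 0.23 = -5.27

-5.27%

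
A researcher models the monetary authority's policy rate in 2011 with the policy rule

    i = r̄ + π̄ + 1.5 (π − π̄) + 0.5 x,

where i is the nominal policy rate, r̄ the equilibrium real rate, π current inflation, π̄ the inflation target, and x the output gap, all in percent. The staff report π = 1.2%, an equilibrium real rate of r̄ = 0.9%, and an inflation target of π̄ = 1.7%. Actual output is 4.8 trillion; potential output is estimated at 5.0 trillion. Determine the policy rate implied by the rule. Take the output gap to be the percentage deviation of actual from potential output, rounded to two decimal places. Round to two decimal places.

Output gap = 100 × (4.8 − 5.0) / 5.0 = -4.00%.
i = 0.90 + 1.70 + 1.5 × (1.20 − 1.70) + 0.5 × (-4.00)
   = 0.90 + 1.7 − 0.75 − 2 = -0.15

-0.15%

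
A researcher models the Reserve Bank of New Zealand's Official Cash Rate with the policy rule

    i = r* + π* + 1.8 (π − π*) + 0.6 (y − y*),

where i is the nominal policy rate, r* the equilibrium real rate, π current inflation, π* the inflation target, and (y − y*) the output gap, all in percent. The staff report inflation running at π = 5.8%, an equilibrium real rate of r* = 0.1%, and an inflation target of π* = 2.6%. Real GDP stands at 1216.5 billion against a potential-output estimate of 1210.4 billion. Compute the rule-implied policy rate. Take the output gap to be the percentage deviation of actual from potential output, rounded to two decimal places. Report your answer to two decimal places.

Output gap = 100 × (1216.5 − 1210.4) / 1210.4 = 0.50%.
i = 0.10 + 2.60 + 1.8 × (5.80 − 2.60) + 0.6 × 0.50
   = 0.10 + 2.6 + 5.76 + 0.3 = 8.76

8.76%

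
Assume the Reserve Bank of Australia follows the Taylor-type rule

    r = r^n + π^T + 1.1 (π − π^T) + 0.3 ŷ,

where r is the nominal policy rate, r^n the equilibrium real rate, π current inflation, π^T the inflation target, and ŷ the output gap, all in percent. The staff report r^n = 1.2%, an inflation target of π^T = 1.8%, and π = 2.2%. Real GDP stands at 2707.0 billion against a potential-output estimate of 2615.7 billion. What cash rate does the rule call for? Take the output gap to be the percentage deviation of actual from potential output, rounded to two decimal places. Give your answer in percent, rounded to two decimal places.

Output gap = 100 × (2707.0 − 2615.7) / 2615.7 = 3.49%.
r = 1.20 + 1.80 + 1.1 × (2.20 − 1.80) + 0.3 × 3.49
   = 1.20 + 1.8 + 0.44 + 1.047 = 4.49

4.49%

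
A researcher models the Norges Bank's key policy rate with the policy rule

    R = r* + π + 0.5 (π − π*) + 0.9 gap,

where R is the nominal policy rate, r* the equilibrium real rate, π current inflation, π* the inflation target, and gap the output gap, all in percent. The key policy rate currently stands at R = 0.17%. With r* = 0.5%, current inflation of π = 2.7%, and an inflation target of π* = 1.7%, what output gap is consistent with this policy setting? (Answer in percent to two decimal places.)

0.9 gap = 0.17 − 0.5 − 2.7 − 0.5 × (2.7 − 1.7) = -3.53
gap = -3.53 / 0.9 = -3.92

-3.92%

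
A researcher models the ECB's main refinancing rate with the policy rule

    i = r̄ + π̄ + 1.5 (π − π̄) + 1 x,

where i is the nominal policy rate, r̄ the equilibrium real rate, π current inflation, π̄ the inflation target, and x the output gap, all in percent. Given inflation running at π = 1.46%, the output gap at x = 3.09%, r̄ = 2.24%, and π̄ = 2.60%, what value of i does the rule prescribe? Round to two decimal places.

6.22%

i = 2.24 + 2.60 + 1.5 × (1.46 − 2.60) + 1 × 3.09
   = 2.24 + 2.6 − 1.71 + 3.09 = 6.22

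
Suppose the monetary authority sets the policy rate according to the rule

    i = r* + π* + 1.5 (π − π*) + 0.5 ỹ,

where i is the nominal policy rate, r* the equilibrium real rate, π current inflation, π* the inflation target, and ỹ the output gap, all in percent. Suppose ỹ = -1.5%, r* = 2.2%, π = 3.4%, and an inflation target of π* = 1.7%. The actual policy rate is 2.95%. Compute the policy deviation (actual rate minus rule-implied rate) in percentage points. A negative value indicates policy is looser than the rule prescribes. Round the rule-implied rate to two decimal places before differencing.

i = 2.2 + 1.7 + 1.5 × (3.4 − 1.7) + 0.5 × (-1.5)
   = 2.2 + 1.7 + 2.55 − 0.75 = 5.70
Deviation = 2.95 − 5.70 = -2.75 pp.

-2.75 pp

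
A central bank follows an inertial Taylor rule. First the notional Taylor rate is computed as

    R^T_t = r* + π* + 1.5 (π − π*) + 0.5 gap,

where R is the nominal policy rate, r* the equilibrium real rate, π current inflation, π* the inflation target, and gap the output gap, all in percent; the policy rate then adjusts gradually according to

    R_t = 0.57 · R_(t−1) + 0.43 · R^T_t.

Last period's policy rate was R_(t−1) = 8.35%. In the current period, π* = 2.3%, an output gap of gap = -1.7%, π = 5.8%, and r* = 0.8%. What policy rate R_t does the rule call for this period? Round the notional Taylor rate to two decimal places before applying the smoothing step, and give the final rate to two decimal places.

7.98%

R^T_t = 0.8 + 2.3 + 1.5 × (5.8 − 2.3) + 0.5 × (-1.7)
   = 0.8 + 2.3 + 5.25 − 0.85 = 7.50
R_t = 0.57 × 8.35 + 0.43 × 7.50 = 4.7595 + 3.225 = 7.98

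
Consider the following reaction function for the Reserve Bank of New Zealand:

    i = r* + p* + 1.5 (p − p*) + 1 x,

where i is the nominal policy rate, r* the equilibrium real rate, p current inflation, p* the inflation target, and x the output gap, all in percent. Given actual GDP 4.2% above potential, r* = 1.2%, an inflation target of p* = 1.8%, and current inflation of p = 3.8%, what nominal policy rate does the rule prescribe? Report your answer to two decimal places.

Output 4.2% above potential → x = 4.2.
i = 1.2 + 1.8 + 1.5 × (3.8 − 1.8) + 1 × 4.2
   = 1.2 + 1.8 + 3 + 4.2 = 10.20

10.20%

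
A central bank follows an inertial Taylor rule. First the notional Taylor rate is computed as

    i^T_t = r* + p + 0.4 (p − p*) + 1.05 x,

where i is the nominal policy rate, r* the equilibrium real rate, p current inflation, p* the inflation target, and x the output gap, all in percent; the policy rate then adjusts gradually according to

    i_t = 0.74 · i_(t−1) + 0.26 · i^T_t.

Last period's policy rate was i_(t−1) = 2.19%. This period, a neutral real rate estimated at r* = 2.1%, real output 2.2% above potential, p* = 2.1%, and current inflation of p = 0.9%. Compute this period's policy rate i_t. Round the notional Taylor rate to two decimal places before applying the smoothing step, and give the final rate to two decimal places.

Output 2.2% above potential → x = 2.2.
i^T_t = 2.1 + 0.9 + 0.4 × (0.9 − 2.1) + 1.05 × 2.2
   = 2.1 + 0.9 − 0.48 + 2.31 = 4.83
i_t = 0.74 × 2.19 + 0.26 × 4.83 = 1.6206 + 1.2558 = 2.88

2.88%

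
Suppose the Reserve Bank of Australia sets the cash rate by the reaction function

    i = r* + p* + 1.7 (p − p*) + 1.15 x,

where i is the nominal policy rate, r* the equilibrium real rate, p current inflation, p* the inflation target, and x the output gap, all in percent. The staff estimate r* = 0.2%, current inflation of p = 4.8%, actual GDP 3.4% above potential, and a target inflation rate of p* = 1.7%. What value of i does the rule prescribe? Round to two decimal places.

11.08%

Output 3.4% above potential → x = 3.4.
i = 0.2 + 1.7 + 1.7 × (4.8 − 1.7) + 1.15 × 3.4
   = 0.2 + 1.7 + 5.27 + 3.91 = 11.08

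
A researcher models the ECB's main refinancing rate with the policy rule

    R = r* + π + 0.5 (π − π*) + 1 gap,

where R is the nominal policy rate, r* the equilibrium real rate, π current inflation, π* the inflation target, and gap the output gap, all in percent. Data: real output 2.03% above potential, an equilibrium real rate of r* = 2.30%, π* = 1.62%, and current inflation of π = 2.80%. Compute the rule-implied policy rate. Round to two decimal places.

Output 2.03% above potential → gap = 2.03.
R = 2.30 + 2.80 + 0.5 × (2.80 − 1.62) + 1 × 2.03
   = 2.30 + 2.8 + 0.59 + 2.03 = 7.72

7.72%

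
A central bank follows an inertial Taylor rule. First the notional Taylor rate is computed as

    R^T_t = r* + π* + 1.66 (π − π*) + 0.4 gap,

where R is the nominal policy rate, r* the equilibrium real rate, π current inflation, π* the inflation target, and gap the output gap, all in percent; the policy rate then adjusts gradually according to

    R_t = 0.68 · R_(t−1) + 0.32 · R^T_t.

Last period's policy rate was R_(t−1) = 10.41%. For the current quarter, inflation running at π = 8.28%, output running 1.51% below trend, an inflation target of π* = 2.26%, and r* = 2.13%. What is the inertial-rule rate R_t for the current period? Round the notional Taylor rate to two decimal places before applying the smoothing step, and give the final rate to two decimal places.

Output 1.51% below potential → gap = -1.51.
R^T_t = 2.13 + 2.26 + 1.66 × (8.28 − 2.26) + 0.4 × (-1.51)
   = 2.13 + 2.26 + 9.9932 − 0.604 = 13.78
R_t = 0.68 × 10.41 + 0.32 × 13.78 = 7.0788 + 4.4096 = 11.49

11.49%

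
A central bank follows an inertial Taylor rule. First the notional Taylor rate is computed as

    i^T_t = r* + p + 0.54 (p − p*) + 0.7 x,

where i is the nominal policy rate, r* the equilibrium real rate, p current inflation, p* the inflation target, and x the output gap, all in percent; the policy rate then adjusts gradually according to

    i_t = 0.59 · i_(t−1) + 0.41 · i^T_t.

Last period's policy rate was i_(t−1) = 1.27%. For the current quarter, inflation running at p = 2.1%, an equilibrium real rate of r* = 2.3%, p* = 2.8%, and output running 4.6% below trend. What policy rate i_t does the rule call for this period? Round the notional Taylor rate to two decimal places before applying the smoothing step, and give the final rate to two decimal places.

1.08%

Output 4.6% below potential → x = -4.6.
i^T_t = 2.3 + 2.1 + 0.54 × (2.1 − 2.8) + 0.7 × (-4.6)
   = 2.3 + 2.1 − 0.378 − 3.22 = 0.80
i_t = 0.59 × 1.27 + 0.41 × 0.80 = 0.7493 + 0.328 = 1.08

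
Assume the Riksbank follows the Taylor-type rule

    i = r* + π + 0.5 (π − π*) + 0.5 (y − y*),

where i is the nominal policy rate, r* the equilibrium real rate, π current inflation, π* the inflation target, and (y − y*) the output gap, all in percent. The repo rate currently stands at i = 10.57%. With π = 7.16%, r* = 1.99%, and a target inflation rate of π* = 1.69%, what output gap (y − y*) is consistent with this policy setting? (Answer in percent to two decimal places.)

0.5 (y − y*) = 10.57 − 1.99 − 7.16 − 0.5 × (7.16 − 1.69) = -1.315
(y − y*) = -1.315 / 0.5 = -2.63

-2.63%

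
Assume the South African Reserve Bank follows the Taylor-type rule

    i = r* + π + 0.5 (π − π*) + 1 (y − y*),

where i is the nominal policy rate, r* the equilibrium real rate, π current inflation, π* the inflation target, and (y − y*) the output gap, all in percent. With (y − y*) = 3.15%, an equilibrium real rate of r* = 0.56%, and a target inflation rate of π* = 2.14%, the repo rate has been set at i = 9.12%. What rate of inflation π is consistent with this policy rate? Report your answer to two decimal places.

4.32%

Collecting π: i = r* + (1 + 0.5) π − 0.5 π* + 1 (y − y*)
1.5 π = 9.12 − 0.56 + 0.5 × 2.14 − 1 × 3.15 = 6.48
π = 6.48 / 1.5 = 4.32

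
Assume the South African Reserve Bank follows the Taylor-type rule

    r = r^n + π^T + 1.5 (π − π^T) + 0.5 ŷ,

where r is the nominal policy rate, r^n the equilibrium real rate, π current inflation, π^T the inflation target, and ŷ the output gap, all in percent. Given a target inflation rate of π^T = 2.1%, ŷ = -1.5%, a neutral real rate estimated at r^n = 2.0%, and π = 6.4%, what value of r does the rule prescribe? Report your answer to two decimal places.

r = 2.0 + 2.1 + 1.5 × (6.4 − 2.1) + 0.5 × (-1.5)
   = 2.0 + 2.1 + 6.45 − 0.75 = 9.80

9.80%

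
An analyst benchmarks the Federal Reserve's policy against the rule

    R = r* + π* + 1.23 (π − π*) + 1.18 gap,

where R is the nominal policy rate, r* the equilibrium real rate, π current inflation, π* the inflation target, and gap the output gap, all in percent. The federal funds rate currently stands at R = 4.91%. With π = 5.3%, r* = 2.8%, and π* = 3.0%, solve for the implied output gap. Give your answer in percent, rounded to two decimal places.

1.18 gap = 4.91 − 2.8 − 3.0 − 1.23 × (5.3 − 3.0) = -3.719
gap = -3.719 / 1.18 = -3.15

-3.15%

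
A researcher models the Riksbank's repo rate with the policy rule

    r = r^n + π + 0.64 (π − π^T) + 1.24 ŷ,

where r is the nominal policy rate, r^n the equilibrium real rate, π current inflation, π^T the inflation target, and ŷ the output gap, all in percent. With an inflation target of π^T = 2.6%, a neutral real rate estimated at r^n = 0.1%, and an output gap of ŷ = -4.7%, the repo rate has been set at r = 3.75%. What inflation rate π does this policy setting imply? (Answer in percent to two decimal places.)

Collecting π: r = r^n + (1 + 0.64) π − 0.64 π^T + 1.24 ŷ
1.64 π = 3.75 − 0.1 + 0.64 × 2.6 − 1.24 × (-4.7) = 11.142
π = 11.142 / 1.64 = 6.79

6.79%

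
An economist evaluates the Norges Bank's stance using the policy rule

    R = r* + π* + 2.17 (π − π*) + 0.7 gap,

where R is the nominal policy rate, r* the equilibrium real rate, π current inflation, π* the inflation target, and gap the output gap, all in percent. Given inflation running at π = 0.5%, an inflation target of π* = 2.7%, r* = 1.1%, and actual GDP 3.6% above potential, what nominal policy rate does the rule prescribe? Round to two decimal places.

1.55%

Output 3.6% above potential → gap = 3.6.
R = 1.1 + 2.7 + 2.17 × (0.5 − 2.7) + 0.7 × 3.6
   = 1.1 + 2.7 − 4.774 + 2.52 = 1.55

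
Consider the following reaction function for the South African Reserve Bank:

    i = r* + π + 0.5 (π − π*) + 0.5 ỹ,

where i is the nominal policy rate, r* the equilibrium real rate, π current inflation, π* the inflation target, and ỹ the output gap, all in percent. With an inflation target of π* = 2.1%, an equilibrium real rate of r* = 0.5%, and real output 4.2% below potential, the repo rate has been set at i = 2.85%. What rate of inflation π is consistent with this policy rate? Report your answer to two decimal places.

3.67%

Output 4.2% below potential → ỹ = -4.2.
Collecting π: i = r* + (1 + 0.5) π − 0.5 π* + 0.5 ỹ
1.5 π = 2.85 − 0.5 + 0.5 × 2.1 − 0.5 × (-4.2) = 5.5
π = 5.5 / 1.5 = 3.67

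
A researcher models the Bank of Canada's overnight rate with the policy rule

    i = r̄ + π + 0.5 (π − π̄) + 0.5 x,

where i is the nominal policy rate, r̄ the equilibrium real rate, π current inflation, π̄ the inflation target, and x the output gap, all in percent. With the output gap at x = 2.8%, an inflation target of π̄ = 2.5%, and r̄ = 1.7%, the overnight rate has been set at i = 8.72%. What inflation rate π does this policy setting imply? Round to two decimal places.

4.58%

Collecting π: i = r̄ + (1 + 0.5) π − 0.5 π̄ + 0.5 x
1.5 π = 8.72 − 1.7 + 0.5 × 2.5 − 0.5 × 2.8 = 6.87
π = 6.87 / 1.5 = 4.58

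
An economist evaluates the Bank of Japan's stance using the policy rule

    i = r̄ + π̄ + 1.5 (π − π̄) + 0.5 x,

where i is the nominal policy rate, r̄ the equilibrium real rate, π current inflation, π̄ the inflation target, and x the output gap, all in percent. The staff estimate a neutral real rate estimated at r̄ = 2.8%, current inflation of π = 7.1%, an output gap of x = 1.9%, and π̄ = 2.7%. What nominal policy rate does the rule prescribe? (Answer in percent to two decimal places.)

i = 2.8 + 2.7 + 1.5 × (7.1 − 2.7) + 0.5 × 1.9
   = 2.8 + 2.7 + 6.6 + 0.95 = 13.05

13.05%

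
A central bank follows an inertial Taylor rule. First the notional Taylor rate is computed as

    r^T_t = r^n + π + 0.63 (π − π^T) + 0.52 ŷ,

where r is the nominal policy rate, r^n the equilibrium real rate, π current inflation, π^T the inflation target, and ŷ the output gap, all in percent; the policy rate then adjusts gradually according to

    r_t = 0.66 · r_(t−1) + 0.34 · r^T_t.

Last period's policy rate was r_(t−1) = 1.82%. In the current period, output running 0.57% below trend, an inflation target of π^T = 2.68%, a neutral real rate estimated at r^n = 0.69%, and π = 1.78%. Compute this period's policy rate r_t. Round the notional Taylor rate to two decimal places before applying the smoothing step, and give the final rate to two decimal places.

Output 0.57% below potential → ŷ = -0.57.
r^T_t = 0.69 + 1.78 + 0.63 × (1.78 − 2.68) + 0.52 × (-0.57)
   = 0.69 + 1.78 − 0.567 − 0.2964 = 1.61
r_t = 0.66 × 1.82 + 0.34 × 1.61 = 1.2012 + 0.5474 = 1.75

1.75%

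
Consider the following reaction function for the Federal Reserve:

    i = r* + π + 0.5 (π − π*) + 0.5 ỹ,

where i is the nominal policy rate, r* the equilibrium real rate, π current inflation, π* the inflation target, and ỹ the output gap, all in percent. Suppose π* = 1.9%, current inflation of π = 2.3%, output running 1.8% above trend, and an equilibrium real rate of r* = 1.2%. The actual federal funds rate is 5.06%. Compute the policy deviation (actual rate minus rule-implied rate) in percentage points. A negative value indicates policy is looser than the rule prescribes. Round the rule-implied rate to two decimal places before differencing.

0.46 pp

Output 1.8% above potential → ỹ = 1.8.
i = 1.2 + 2.3 + 0.5 × (2.3 − 1.9) + 0.5 × 1.8
   = 1.2 + 2.3 + 0.2 + 0.9 = 4.60
Deviation = 5.06 − 4.60 = 0.46 pp.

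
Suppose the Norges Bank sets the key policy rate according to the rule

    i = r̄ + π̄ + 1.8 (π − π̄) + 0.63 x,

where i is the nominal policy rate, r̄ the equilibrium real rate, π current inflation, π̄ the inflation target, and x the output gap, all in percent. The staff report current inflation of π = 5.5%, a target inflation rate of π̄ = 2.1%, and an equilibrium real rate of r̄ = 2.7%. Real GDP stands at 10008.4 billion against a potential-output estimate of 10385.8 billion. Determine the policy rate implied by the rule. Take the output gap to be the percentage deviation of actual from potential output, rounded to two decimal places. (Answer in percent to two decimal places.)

Output gap = 100 × (10008.4 − 10385.8) / 10385.8 = -3.63%.
i = 2.70 + 2.10 + 1.8 × (5.50 − 2.10) + 0.63 × (-3.63)
   = 2.70 + 2.1 + 6.12 − 2.2869 = 8.63

8.63%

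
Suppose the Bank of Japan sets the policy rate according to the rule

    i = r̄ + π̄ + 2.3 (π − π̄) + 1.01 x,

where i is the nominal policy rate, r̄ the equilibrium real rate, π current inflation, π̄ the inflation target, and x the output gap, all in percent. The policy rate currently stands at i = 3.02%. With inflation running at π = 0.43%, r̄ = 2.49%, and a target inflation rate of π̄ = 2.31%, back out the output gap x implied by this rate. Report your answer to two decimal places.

1.01 x = 3.02 − 2.49 − 2.31 − 2.3 × (0.43 − 2.31) = 2.544
x = 2.544 / 1.01 = 2.52

2.52%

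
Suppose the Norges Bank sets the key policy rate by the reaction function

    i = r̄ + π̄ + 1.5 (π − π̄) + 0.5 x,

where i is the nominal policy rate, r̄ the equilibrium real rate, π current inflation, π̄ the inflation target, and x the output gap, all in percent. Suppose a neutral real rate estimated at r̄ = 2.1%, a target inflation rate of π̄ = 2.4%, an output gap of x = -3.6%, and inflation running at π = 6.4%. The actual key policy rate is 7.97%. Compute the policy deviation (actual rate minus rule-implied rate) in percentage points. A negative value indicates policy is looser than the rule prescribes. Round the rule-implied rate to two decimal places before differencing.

i = 2.1 + 2.4 + 1.5 × (6.4 − 2.4) + 0.5 × (-3.6)
   = 2.1 + 2.4 + 6 − 1.8 = 8.70
Deviation = 7.97 − 8.70 = -0.73 pp.

-0.73 pp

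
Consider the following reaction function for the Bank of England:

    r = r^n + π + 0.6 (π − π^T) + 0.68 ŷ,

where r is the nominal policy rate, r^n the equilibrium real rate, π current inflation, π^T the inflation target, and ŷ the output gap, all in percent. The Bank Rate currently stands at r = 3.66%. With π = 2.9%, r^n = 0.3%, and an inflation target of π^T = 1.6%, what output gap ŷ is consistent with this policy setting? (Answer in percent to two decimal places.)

-0.47%

0.68 ŷ = 3.66 − 0.3 − 2.9 − 0.6 × (2.9 − 1.6) = -0.32
ŷ = -0.32 / 0.68 = -0.47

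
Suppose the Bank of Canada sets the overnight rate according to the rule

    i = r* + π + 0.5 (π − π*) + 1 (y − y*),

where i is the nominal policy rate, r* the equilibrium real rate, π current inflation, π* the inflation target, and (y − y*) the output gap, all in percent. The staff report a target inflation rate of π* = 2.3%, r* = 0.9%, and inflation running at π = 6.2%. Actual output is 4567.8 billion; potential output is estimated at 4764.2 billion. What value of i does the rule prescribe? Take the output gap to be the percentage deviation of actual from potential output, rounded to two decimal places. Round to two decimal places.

Output gap = 100 × (4567.8 − 4764.2) / 4764.2 = -4.12%.
i = 0.90 + 6.20 + 0.5 × (6.20 − 2.30) + 1 × (-4.12)
   = 0.90 + 6.2 + 1.95 − 4.12 = 4.93

4.93%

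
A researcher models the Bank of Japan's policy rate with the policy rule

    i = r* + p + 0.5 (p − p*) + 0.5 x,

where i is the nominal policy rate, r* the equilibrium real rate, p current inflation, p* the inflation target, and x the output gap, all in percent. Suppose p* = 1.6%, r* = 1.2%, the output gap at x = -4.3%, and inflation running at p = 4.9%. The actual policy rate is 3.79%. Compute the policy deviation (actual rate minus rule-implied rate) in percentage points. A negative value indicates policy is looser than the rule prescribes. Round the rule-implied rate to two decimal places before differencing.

i = 1.2 + 4.9 + 0.5 × (4.9 − 1.6) + 0.5 × (-4.3)
   = 1.2 + 4.9 + 1.65 − 2.15 = 5.60
Deviation = 3.79 − 5.60 = -1.81 pp.

-1.81 pp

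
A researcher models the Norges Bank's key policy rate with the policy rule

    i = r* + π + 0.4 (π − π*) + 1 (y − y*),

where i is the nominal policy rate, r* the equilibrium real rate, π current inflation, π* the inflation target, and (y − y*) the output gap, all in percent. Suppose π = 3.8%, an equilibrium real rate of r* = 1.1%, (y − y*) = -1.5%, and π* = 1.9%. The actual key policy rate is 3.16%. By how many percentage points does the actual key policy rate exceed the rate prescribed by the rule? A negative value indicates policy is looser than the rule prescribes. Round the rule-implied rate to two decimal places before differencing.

i = 1.1 + 3.8 + 0.4 × (3.8 − 1.9) + 1 × (-1.5)
   = 1.1 + 3.8 + 0.76 − 1.5 = 4.16
Deviation = 3.16 − 4.16 = -1.00 pp.

-1.00 pp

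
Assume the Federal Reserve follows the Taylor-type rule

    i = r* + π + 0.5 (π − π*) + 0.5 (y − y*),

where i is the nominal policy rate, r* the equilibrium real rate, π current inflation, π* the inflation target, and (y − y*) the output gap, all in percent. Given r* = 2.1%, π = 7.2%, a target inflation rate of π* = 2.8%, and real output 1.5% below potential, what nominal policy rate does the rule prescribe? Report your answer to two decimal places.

Output 1.5% below potential → (y − y*) = -1.5.
i = 2.1 + 7.2 + 0.5 × (7.2 − 2.8) + 0.5 × (-1.5)
   = 2.1 + 7.2 + 2.2 − 0.75 = 10.75

10.75%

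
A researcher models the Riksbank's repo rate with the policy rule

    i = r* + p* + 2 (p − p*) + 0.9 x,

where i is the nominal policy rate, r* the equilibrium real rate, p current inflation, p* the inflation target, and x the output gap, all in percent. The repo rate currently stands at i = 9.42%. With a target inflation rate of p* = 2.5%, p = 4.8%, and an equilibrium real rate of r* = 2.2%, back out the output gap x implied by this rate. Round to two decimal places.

0.9 x = 9.42 − 2.2 − 2.5 − 2 × (4.8 − 2.5) = 0.12
x = 0.12 / 0.9 = 0.13

0.13%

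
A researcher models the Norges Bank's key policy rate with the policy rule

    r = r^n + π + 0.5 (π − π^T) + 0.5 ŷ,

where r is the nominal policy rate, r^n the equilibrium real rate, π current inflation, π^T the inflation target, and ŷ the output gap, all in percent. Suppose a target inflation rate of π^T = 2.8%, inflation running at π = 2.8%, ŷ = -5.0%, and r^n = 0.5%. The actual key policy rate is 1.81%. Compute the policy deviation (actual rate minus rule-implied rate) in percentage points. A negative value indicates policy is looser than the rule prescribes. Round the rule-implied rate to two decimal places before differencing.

1.01 pp

r = 0.5 + 2.8 + 0.5 × (2.8 − 2.8) + 0.5 × (-5.0)
   = 0.5 + 2.8 + 0 − 2.5 = 0.80
Deviation = 1.81 − 0.80 = 1.01 pp.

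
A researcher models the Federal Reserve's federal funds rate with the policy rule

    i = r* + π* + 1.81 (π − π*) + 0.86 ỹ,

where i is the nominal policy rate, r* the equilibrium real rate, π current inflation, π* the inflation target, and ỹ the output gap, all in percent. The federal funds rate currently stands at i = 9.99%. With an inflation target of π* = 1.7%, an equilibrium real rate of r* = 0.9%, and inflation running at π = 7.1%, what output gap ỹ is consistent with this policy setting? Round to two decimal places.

0.86 ỹ = 9.99 − 0.9 − 1.7 − 1.81 × (7.1 − 1.7) = -2.384
ỹ = -2.384 / 0.86 = -2.77

-2.77%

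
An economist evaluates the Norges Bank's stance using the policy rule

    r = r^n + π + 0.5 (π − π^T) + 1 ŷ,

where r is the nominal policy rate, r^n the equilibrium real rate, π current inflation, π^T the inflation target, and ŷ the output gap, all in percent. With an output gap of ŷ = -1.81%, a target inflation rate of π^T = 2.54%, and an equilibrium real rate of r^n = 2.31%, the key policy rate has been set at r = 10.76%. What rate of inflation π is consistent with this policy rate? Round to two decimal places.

Collecting π: r = r^n + (1 + 0.5) π − 0.5 π^T + 1 ŷ
1.5 π = 10.76 − 2.31 + 0.5 × 2.54 − 1 × (-1.81) = 11.53
π = 11.53 / 1.5 = 7.69

7.69%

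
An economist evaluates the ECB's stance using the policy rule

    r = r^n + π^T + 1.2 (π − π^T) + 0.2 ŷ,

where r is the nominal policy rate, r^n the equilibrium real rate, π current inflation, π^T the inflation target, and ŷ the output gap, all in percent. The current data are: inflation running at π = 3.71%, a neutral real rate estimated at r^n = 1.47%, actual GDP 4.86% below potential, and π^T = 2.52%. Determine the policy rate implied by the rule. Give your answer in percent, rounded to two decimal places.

Output 4.86% below potential → ŷ = -4.86.
r = 1.47 + 2.52 + 1.2 × (3.71 − 2.52) + 0.2 × (-4.86)
   = 1.47 + 2.52 + 1.428 − 0.972 = 4.45

4.45%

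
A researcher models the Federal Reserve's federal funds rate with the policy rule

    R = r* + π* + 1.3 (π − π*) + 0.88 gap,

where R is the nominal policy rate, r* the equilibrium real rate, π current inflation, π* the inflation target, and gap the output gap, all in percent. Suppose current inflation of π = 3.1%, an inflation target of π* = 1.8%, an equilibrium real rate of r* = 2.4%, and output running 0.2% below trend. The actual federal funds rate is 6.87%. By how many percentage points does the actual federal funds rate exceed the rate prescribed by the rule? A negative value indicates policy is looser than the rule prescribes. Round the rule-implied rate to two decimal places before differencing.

1.16 pp

Output 0.2% below potential → gap = -0.2.
R = 2.4 + 1.8 + 1.3 × (3.1 − 1.8) + 0.88 × (-0.2)
   = 2.4 + 1.8 + 1.69 − 0.176 = 5.71
Deviation = 6.87 − 5.71 = 1.16 pp.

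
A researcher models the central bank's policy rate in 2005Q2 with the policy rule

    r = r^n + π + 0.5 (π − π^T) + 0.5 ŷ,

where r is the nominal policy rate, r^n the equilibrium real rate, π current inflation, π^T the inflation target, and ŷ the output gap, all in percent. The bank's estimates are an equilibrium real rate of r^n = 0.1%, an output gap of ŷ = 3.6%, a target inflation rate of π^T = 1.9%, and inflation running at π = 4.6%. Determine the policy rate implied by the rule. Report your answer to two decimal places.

7.85%

r = 0.1 + 4.6 + 0.5 × (4.6 − 1.9) + 0.5 × 3.6
   = 0.1 + 4.6 + 1.35 + 1.8 = 7.85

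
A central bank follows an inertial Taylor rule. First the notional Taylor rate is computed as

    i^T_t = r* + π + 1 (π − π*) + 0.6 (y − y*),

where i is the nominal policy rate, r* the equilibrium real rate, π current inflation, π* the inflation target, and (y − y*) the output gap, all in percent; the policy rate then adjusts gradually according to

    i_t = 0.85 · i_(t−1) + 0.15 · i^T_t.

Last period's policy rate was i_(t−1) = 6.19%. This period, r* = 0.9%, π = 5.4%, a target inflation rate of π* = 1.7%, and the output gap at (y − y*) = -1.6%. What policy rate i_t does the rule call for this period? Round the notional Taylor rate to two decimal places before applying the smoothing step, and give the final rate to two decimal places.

6.62%

i^T_t = 0.9 + 5.4 + 1 × (5.4 − 1.7) + 0.6 × (-1.6)
   = 0.9 + 5.4 + 3.7 − 0.96 = 9.04
i_t = 0.85 × 6.19 + 0.15 × 9.04 = 5.2615 + 1.356 = 6.62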